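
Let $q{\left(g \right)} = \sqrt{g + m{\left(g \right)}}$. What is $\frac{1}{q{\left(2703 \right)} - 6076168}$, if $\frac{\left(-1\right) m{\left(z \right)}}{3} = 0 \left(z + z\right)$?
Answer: $- \frac{6076168}{36919817561521} - \frac{\sqrt{2703}}{36919817561521} \approx -1.6458 \cdot 10^{-7}$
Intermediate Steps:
$m{\left(z \right)} = 0$ ($m{\left(z \right)} = - 3 \cdot 0 \left(z + z\right) = - 3 \cdot 0 \cdot 2 z = \left(-3\right) 0 = 0$)
$q{\left(g \right)} = \sqrt{g}$ ($q{\left(g \right)} = \sqrt{g + 0} = \sqrt{g}$)
$\frac{1}{q{\left(2703 \right)} - 6076168} = \frac{1}{\sqrt{2703} - 6076168} = \frac{1}{-6076168 + \sqrt{2703}}$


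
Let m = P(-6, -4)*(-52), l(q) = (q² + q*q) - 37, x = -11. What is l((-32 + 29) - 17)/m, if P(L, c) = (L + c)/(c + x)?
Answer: -2289/104 ≈ -22.010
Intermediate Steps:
P(L, c) = (L + c)/(-11 + c) (P(L, c) = (L + c)/(c - 11) = (L + c)/(-11 + c))
l(q) = -37 + 2*q² (l(q) = (q² + q²) - 37 = 2*q² - 37 = -37 + 2*q²)
m = -104/3 (m = ((-6 - 4)/(-11 - 4))*(-52) = (-10/(-15))*(-52) = -1/15*(-10)*(-52) = (⅔)*(-52) = -104/3 ≈ -34.667)
l((-32 + 29) - 17)/m = (-37 + 2*((-32 + 29) - 17)²)/(-104/3) = (-37 + 2*(-3 - 17)²)*(-3/104) = (-37 + 2*(-20)²)*(-3/104) = (-37 + 2*400)*(-3/104) = (-37 + 800)*(-3/104) = 763*(-3/104) = -2289/104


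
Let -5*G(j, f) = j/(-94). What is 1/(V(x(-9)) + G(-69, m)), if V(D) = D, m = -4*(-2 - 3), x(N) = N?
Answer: -470/4299 ≈ -0.10933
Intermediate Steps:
m = 20 (m = -4*(-5) = 20)
G(j, f) = j/470 (G(j, f) = -j/(5*(-94)) = -j*(-1)/(5*94) = -(-1)*j/470 = j/470)
1/(V(x(-9)) + G(-69, m)) = 1/(-9 + (1/470)*(-69)) = 1/(-9 - 69/470) = 1/(-4299/470) = -470/4299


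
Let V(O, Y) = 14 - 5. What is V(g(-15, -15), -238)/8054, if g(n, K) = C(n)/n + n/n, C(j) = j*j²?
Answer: 9/8054 ≈ 0.0011175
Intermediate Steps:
C(j) = j³
g(n, K) = 1 + n² (g(n, K) = n³/n + n/n = n² + 1 = 1 + n²)
V(O, Y) = 9
V(g(-15, -15), -238)/8054 = 9/8054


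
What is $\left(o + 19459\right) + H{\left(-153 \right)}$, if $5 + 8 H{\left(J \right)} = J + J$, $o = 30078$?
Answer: $\frac{395985}{8} \approx 49498.0$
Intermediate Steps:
$H{\left(J \right)} = - \frac{5}{8} + \frac{J}{4}$ ($H{\left(J \right)} = - \frac{5}{8} + \frac{J + J}{8} = - \frac{5}{8} + \frac{2 J}{8} = - \frac{5}{8} + \frac{J}{4}$)
$\left(o + 19459\right) + H{\left(-153 \right)} = \left(30078 + 19459\right) + \left(- \frac{5}{8} + \frac{1}{4} \left(-153\right)\right) = 49537 - \frac{311}{8} = \frac{395985}{8}$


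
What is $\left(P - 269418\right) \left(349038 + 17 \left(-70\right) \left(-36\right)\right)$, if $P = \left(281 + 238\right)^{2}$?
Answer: $-22337046$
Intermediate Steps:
$P = 269361$ ($P = 519^{2} = 269361$)
$\left(P - 269418\right) \left(349038 + 17 \left(-70\right) \left(-36\right)\right) = \left(269361 - 269418\right) \left(349038 + 17 \left(-70\right) \left(-36\right)\right) = - 57 \left(349038 - -42840\right) = - 57 \left(349038 + 42840\right) = \left(-57\right) 391878 = -22337046$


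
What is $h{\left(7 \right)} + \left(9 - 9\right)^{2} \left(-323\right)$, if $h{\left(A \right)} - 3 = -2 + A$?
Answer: $8$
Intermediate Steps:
$h{\left(A \right)} = 1 + A$ ($h{\left(A \right)} = 3 + \left(-2 + A\right) = 1 + A$)
$h{\left(7 \right)} + \left(9 - 9\right)^{2} \left(-323\right) = \left(1 + 7\right) + \left(9 - 9\right)^{2} \left(-323\right) = 8 + 0^{2} \left(-323\right) = 8 + 0 \left(-323\right) = 8 + 0 = 8$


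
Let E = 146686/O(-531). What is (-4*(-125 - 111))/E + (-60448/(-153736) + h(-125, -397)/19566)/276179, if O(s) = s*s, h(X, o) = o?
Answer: 13820041055890166583317/7616175839740241334 ≈ 1814.6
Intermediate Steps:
O(s) = s**2
E = 146686/281961 (E = 146686/((-531)**2) = 146686/281961 ≈ 0.52024)
(-4*(-125 - 111))/E + (-60448/(-153736) + h(-125, -397)/19566)/276179 = (-4*(-125 - 111))/(146686/281961) + (-60448/(-153736) - 397/19566)/276179 = -4*(-236)*(281961/146686) + (-60448*(-1/153736) - 397*1/19566)*(1/276179) = 944*(281961/146686) + (7556/19217 - 397/19566)*(1/276179) = 133085592/73343 + (140211547/375999822)*(1/276179) = 133085592/73343 + 140211547/103843254840138 = 13820041055890166583317/7616175839740241334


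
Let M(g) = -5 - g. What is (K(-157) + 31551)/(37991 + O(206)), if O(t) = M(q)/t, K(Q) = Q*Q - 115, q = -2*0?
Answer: 11553510/7826141 ≈ 1.4763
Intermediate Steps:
q = 0
K(Q) = -115 + Q² (K(Q) = Q² - 115 = -115 + Q²)
O(t) = -5/t (O(t) = (-5 - 1*0)/t = (-5 + 0)/t = -5/t)
(K(-157) + 31551)/(37991 + O(206)) = ((-115 + (-157)²) + 31551)/(37991 - 5/206) = ((-115 + 24649) + 31551)/(37991 - 5*1/206) = (24534 + 31551)/(37991 - 5/206) = 56085/(7826141/206) = 56085*(206/7826141) = 11553510/7826141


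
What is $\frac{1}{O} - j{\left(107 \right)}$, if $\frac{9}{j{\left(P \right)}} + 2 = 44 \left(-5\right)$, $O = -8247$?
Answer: $\frac{24667}{610278} \approx 0.040419$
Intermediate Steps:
$j{\left(P \right)} = - \frac{3}{74}$ ($j{\left(P \right)} = \frac{9}{-2 + 44 \left(-5\right)} = \frac{9}{-2 - 220} = \frac{9}{-222} = 9 \left(- \frac{1}{222}\right) = - \frac{3}{74}$)
$\frac{1}{O} - j{\left(107 \right)} = \frac{1}{-8247} - - \frac{3}{74} = - \frac{1}{8247} + \frac{3}{74} = \frac{24667}{610278}$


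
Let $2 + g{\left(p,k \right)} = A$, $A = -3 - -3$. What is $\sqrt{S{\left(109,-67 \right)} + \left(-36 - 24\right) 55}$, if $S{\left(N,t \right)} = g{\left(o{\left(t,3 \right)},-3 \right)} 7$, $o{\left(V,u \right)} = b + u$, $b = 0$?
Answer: $i \sqrt{3314} \approx 57.567 i$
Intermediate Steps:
$A = 0$ ($A = -3 + 3 = 0$)
$o{\left(V,u \right)} = u$ ($o{\left(V,u \right)} = 0 + u = u$)
$g{\left(p,k \right)} = -2$ ($g{\left(p,k \right)} = -2 + 0 = -2$)
$S{\left(N,t \right)} = -14$ ($S{\left(N,t \right)} = \left(-2\right) 7 = -14$)
$\sqrt{S{\left(109,-67 \right)} + \left(-36 - 24\right) 55} = \sqrt{-14 + \left(-36 - 24\right) 55} = \sqrt{-14 - 3300} = \sqrt{-3314} = i \sqrt{3314}$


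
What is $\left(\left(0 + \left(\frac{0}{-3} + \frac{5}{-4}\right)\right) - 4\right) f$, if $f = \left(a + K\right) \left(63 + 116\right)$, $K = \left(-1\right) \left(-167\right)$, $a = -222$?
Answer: $\frac{206745}{4} \approx 51686.0$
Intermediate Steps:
$K = 167$
$f = -9845$ ($f = \left(-222 + 167\right) \left(63 + 116\right) = \left(-55\right) 179 = -9845$)
$\left(\left(0 + \left(\frac{0}{-3} + \frac{5}{-4}\right)\right) - 4\right) f = \left(\left(0 + \left(\frac{0}{-3} + \frac{5}{-4}\right)\right) - 4\right) \left(-9845\right) = \left(\left(0 + \left(0 \left(- \frac{1}{3}\right) + 5 \left(- \frac{1}{4}\right)\right)\right) - 4\right) \left(-9845\right) = \left(\left(0 + \left(0 - \frac{5}{4}\right)\right) - 4\right) \left(-9845\right) = \left(\left(0 - \frac{5}{4}\right) - 4\right) \left(-9845\right) = \left(- \frac{5}{4} - 4\right) \left(-9845\right) = \left(- \frac{21}{4}\right) \left(-9845\right) = \frac{206745}{4}$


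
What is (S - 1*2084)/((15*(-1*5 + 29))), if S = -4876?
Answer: -58/3 ≈ -19.333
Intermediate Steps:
(S - 1*2084)/((15*(-1*5 + 29))) = (-4876 - 1*2084)/((15*(-1*5 + 29))) = (-4876 - 2084)/((15*(-5 + 29))) = -6960/(15*24) = -6960/360 = -6960*1/360 = -58/3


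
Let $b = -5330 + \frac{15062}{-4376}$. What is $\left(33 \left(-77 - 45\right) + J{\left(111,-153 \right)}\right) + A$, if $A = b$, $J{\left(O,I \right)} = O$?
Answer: $- \frac{20235591}{2188} \approx -9248.4$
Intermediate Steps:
$b = - \frac{11669571}{2188}$ ($b = -5330 + 15062 \left(- \frac{1}{4376}\right) = -5330 - \frac{7531}{2188} = - \frac{11669571}{2188} \approx -5333.4$)
$A = - \frac{11669571}{2188} \approx -5333.4$
$\left(33 \left(-77 - 45\right) + J{\left(111,-153 \right)}\right) + A = \left(33 \left(-77 - 45\right) + 111\right) - \frac{11669571}{2188} = \left(33 \left(-122\right) + 111\right) - \frac{11669571}{2188} = \left(-4026 + 111\right) - \frac{11669571}{2188} = -3915 - \frac{11669571}{2188} = - \frac{20235591}{2188}$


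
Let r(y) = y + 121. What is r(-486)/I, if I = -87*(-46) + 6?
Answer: -365/4008 ≈ -0.091068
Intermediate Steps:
I = 4008 (I = 4002 + 6 = 4008)
r(y) = 121 + y
r(-486)/I = (121 - 486)/4008 = -365*1/4008 = -365/4008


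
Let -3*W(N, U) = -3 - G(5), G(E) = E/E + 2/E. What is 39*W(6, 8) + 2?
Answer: 296/5 ≈ 59.200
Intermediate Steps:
G(E) = 1 + 2/E
W(N, U) = 22/15 (W(N, U) = -(-3 - (2 + 5)/5)/3 = -(-3 - 7/5)/3 = -⅓*(-22/5) = 22/15)
39*W(6, 8) + 2 = 39*(22/15) + 2 = 286/5 + 2 = 296/5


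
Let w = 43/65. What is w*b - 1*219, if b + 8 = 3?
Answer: -2890/13 ≈ -222.31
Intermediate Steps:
b = -5 (b = -8 + 3 = -5)
w = 43/65 (w = 43*(1/65) = 43/65 ≈ 0.66154)
w*b - 1*219 = (43/65)*(-5) - 1*219 = -43/13 - 219 = -2890/13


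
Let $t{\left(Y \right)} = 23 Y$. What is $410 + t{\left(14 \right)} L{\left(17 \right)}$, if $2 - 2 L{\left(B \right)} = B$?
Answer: $-2005$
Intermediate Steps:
$L{\left(B \right)} = 1 - \frac{B}{2}$
$410 + t{\left(14 \right)} L{\left(17 \right)} = 410 + 23 \cdot 14 \left(1 - \frac{17}{2}\right) = 410 + 322 \left(1 - \frac{17}{2}\right) = 410 + 322 \left(- \frac{15}{2}\right) = 410 - 2415 = -2005$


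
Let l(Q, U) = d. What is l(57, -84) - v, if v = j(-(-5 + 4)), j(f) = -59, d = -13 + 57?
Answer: 103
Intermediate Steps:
d = 44
l(Q, U) = 44
v = -59
l(57, -84) - v = 44 - 1*(-59) = 44 + 59 = 103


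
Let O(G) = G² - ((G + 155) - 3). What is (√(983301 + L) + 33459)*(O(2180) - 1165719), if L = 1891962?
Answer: 119928733191 + 3584349*√2875263 ≈ 1.2601e+11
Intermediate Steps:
O(G) = -152 + G² - G (O(G) = G² - ((155 + G) - 3) = G² - (152 + G) = G² + (-152 - G) = -152 + G² - G)
(√(983301 + L) + 33459)*(O(2180) - 1165719) = (√(983301 + 1891962) + 33459)*((-152 + 2180² - 1*2180) - 1165719) = (√2875263 + 33459)*((-152 + 4752400 - 2180) - 1165719) = (33459 + √2875263)*(4750068 - 1165719) = (33459 + √2875263)*3584349 = 119928733191 + 3584349*√2875263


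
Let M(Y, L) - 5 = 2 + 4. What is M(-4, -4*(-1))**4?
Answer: 14641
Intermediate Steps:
M(Y, L) = 11 (M(Y, L) = 5 + (2 + 4) = 5 + 6 = 11)
M(-4, -4*(-1))**4 = 11**4 = 14641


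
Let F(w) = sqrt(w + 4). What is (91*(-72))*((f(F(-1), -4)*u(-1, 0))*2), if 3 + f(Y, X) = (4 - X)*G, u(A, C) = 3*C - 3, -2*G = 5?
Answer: -904176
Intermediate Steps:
G = -5/2 (G = -1/2*5 = -5/2 ≈ -2.5000)
F(w) = sqrt(4 + w)
u(A, C) = -3 + 3*C
f(Y, X) = -13 + 5*X/2 (f(Y, X) = -3 + (4 - X)*(-5/2) = -3 + (-10 + 5*X/2) = -13 + 5*X/2)
(91*(-72))*((f(F(-1), -4)*u(-1, 0))*2) = (91*(-72))*(((-13 + (5/2)*(-4))*(-3 + 3*0))*2) = -6552*(-13 - 10)*(-3 + 0)*2 = -6552*(-23*(-3))*2 = -452088*2 = -6552*138 = -904176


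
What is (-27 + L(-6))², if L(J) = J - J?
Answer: 729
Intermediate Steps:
L(J) = 0
(-27 + L(-6))² = (-27 + 0)² = (-27)² = 729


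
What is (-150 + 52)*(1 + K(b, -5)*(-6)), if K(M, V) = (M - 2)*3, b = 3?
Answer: 1666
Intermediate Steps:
K(M, V) = -6 + 3*M (K(M, V) = (-2 + M)*3 = -6 + 3*M)
(-150 + 52)*(1 + K(b, -5)*(-6)) = (-150 + 52)*(1 + (-6 + 3*3)*(-6)) = -98*(1 + (-6 + 9)*(-6)) = -98*(1 + 3*(-6)) = -98*(1 - 18) = -98*(-17) = 1666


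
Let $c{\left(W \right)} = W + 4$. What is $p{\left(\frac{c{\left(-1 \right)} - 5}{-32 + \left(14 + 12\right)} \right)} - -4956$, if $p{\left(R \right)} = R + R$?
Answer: $\frac{14870}{3} \approx 4956.7$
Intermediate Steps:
$c{\left(W \right)} = 4 + W$
$p{\left(R \right)} = 2 R$
$p{\left(\frac{c{\left(-1 \right)} - 5}{-32 + \left(14 + 12\right)} \right)} - -4956 = 2 \frac{\left(4 - 1\right) - 5}{-32 + \left(14 + 12\right)} - -4956 = 2 \frac{3 - 5}{-32 + 26} + 4956 = 2 \left(- \frac{2}{-6}\right) + 4956 = 2 \left(\left(-2\right) \left(- \frac{1}{6}\right)\right) + 4956 = 2 \cdot \frac{1}{3} + 4956 = \frac{2}{3} + 4956 = \frac{14870}{3}$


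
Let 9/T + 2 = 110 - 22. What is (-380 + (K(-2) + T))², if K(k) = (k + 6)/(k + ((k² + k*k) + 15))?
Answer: 470248948009/3261636 ≈ 1.4418e+5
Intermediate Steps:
K(k) = (6 + k)/(15 + k + 2*k²) (K(k) = (6 + k)/(k + ((k² + k²) + 15)) = (6 + k)/(k + (2*k² + 15)) = (6 + k)/(k + (15 + 2*k²)) = (6 + k)/(15 + k + 2*k²))
T = 9/86 (T = 9/(-2 + (110 - 22)) = 9/(-2 + 88) = 9/86 ≈ 0.10465)
(-380 + (K(-2) + T))² = (-380 + ((6 - 2)/(15 - 2 + 2*(-2)²) + 9/86))² = (-380 + (4/(15 - 2 + 2*4) + 9/86))² = (-380 + (4/(15 - 2 + 8) + 9/86))² = (-380 + (4/21 + 9/86))² = (-380 + 533/1806)² = (-685747/1806)² = 470248948009/3261636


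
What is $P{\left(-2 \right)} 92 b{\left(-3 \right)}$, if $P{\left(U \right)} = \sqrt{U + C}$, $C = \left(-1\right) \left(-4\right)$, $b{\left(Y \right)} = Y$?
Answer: $- 276 \sqrt{2} \approx -390.32$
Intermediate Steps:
$C = 4$
$P{\left(U \right)} = \sqrt{4 + U}$ ($P{\left(U \right)} = \sqrt{U + 4} = \sqrt{4 + U}$)
$P{\left(-2 \right)} 92 b{\left(-3 \right)} = \sqrt{4 - 2} \cdot 92 \left(-3\right) = \sqrt{2} \cdot 92 \left(-3\right) = 92 \sqrt{2} \left(-3\right) = - 276 \sqrt{2}$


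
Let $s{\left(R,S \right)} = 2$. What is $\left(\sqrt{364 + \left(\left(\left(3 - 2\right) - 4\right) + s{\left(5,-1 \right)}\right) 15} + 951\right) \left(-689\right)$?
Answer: $-655239 - 689 \sqrt{349} \approx -6.6811 \cdot 10^{5}$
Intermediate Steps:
$\left(\sqrt{364 + \left(\left(\left(3 - 2\right) - 4\right) + s{\left(5,-1 \right)}\right) 15} + 951\right) \left(-689\right) = \left(\sqrt{364 + \left(\left(\left(3 - 2\right) - 4\right) + 2\right) 15} + 951\right) \left(-689\right) = \left(\sqrt{364 + \left(\left(1 - 4\right) + 2\right) 15} + 951\right) \left(-689\right) = \left(\sqrt{364 + \left(-3 + 2\right) 15} + 951\right) \left(-689\right) = \left(\sqrt{364 - 15} + 951\right) \left(-689\right) = \left(\sqrt{349} + 951\right) \left(-689\right) = \left(951 + \sqrt{349}\right) \left(-689\right) = -655239 - 689 \sqrt{349}$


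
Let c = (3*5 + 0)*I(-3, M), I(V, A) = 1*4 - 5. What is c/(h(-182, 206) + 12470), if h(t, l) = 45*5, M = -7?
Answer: -3/2539 ≈ -0.0011816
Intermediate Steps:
h(t, l) = 225
I(V, A) = -1 (I(V, A) = 4 - 5 = -1)
c = -15 (c = (3*5 + 0)*(-1) = (15 + 0)*(-1) = 15*(-1) = -15)
c/(h(-182, 206) + 12470) = -15/(225 + 12470) = -15/12695 = -15*1/12695 = -3/2539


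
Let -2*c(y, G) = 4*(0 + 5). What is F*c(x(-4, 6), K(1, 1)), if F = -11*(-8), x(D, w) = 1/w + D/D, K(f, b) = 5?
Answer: -880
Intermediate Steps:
x(D, w) = 1 + 1/w (x(D, w) = 1/w + 1 = 1 + 1/w)
F = 88
c(y, G) = -10 (c(y, G) = -2*(0 + 5) = -2*5 = -1/2*20 = -10)
F*c(x(-4, 6), K(1, 1)) = 88*(-10) = -880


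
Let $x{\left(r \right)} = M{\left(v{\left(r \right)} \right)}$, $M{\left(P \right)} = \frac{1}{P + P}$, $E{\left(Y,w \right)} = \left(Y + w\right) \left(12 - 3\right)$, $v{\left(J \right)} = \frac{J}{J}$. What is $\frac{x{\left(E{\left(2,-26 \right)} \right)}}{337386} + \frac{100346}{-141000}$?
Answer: $- \frac{705318022}{991071375} \approx -0.71167$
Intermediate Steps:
$v{\left(J \right)} = 1$
$E{\left(Y,w \right)} = 9 Y + 9 w$ ($E{\left(Y,w \right)} = \left(Y + w\right) 9 = 9 Y + 9 w$)
$M{\left(P \right)} = \frac{1}{2 P}$
$x{\left(r \right)} = \frac{1}{2}$ ($x{\left(r \right)} = \frac{1}{2 \cdot 1} = \frac{1}{2} \cdot 1 = \frac{1}{2}$)
$\frac{x{\left(E{\left(2,-26 \right)} \right)}}{337386} + \frac{100346}{-141000} = \frac{1}{2 \cdot 337386} + \frac{100346}{-141000} = \frac{1}{2} \cdot \frac{1}{337386} + 100346 \left(- \frac{1}{141000}\right) = \frac{1}{674772} - \frac{50173}{70500} = - \frac{705318022}{991071375}$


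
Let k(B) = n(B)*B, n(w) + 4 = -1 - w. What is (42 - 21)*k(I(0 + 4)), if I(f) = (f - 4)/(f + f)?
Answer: 0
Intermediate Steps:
n(w) = -5 - w (n(w) = -4 + (-1 - w) = -5 - w)
I(f) = (-4 + f)/(2*f) (I(f) = (-4 + f)/((2*f)) = (-4 + f)*(1/(2*f)) = (-4 + f)/(2*f))
k(B) = B*(-5 - B) (k(B) = (-5 - B)*B = B*(-5 - B))
(42 - 21)*k(I(0 + 4)) = (42 - 21)*(-(-4 + (0 + 4))/(2*(0 + 4))*(5 + (-4 + (0 + 4))/(2*(0 + 4)))) = 21*(-(1/2)*(-4 + 4)/4*(5 + (1/2)*(-4 + 4)/4)) = 21*(-(1/2)*(1/4)*0*(5 + (1/2)*(1/4)*0)) = 21*(-1*0*(5 + 0)) = 21*(-1*0*5) = 21*0 = 0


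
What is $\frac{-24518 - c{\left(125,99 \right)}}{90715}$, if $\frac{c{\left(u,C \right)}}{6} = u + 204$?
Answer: $- \frac{26492}{90715} \approx -0.29204$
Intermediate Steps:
$c{\left(u,C \right)} = 1224 + 6 u$ ($c{\left(u,C \right)} = 6 \left(u + 204\right) = 6 \left(204 + u\right) = 1224 + 6 u$)
$\frac{-24518 - c{\left(125,99 \right)}}{90715} = \frac{-24518 - \left(1224 + 6 \cdot 125\right)}{90715} = \left(-24518 - \left(1224 + 750\right)\right) \frac{1}{90715} = \left(-24518 - 1974\right) \frac{1}{90715} = \left(-26492\right) \frac{1}{90715} = - \frac{26492}{90715}$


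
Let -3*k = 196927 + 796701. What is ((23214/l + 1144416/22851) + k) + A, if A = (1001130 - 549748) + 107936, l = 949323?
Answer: 183312728361124/803443699 ≈ 2.2816e+5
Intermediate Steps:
A = 559318 (A = 451382 + 107936 = 559318)
k = -993628/3 (k = -(196927 + 796701)/3 = -⅓*993628 = -993628/3 ≈ -3.3121e+5)
((23214/l + 1144416/22851) + k) + A = ((23214/949323 + 1144416/22851) - 993628/3) + 559318 = ((23214*(1/949323) + 1144416*(1/22851)) - 993628/3) + 559318 = ((7738/316441 + 381472/7617) - 993628/3) + 559318 = (120772321498/2410331097 - 993628/3) + 559318 = -266067794476158/803443699 + 559318 = 183312728361124/803443699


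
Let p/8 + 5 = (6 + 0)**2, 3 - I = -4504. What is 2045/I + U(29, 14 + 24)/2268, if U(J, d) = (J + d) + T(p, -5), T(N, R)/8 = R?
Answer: 176287/378588 ≈ 0.46564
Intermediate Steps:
I = 4507 (I = 3 - 1*(-4504) = 3 + 4504 = 4507)
p = 248 (p = -40 + 8*(6 + 0)**2 = -40 + 8*6**2 = -40 + 8*36 = -40 + 288 = 248)
T(N, R) = 8*R
U(J, d) = -40 + J + d (U(J, d) = (J + d) + 8*(-5) = (J + d) - 40 = -40 + J + d)
2045/I + U(29, 14 + 24)/2268 = 2045/4507 + (-40 + 29 + (14 + 24))/2268 = 2045*(1/4507) + (-40 + 29 + 38)*(1/2268) = 2045/4507 + 27*(1/2268) = 2045/4507 + 1/84 = 176287/378588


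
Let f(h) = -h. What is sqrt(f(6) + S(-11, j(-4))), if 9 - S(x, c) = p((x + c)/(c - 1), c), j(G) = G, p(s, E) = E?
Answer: sqrt(7) ≈ 2.6458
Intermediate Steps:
S(x, c) = 9 - c
sqrt(f(6) + S(-11, j(-4))) = sqrt(-1*6 + (9 - 1*(-4))) = sqrt(-6 + (9 + 4)) = sqrt(-6 + 13) = sqrt(7)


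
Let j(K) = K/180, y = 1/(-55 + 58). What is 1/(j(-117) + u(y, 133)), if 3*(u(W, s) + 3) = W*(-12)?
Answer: -60/299 ≈ -0.20067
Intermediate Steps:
y = ⅓ (y = 1/3 = ⅓ ≈ 0.33333)
j(K) = K/180 (j(K) = K*(1/180) = K/180)
u(W, s) = -3 - 4*W (u(W, s) = -3 + (W*(-12))/3 = -3 + (-12*W)/3 = -3 - 4*W)
1/(j(-117) + u(y, 133)) = 1/((1/180)*(-117) + (-3 - 4*⅓)) = 1/(-13/20 + (-3 - 4/3)) = 1/(-13/20 - 13/3) = 1/(-299/60) = -60/299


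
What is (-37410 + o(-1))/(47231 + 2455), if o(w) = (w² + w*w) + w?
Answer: -37409/49686 ≈ -0.75291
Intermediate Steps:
o(w) = w + 2*w² (o(w) = (w² + w²) + w = 2*w² + w = w + 2*w²)
(-37410 + o(-1))/(47231 + 2455) = (-37410 - (1 + 2*(-1)))/(47231 + 2455) = (-37410 - (1 - 2))/49686 = (-37410 - 1*(-1))*(1/49686) = (-37410 + 1)*(1/49686) = -37409*1/49686 = -37409/49686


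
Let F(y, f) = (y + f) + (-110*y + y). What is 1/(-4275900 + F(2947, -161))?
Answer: -1/4594337 ≈ -2.1766e-7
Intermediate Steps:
F(y, f) = f - 108*y (F(y, f) = (f + y) - 109*y = f - 108*y)
1/(-4275900 + F(2947, -161)) = 1/(-4275900 + (-161 - 108*2947)) = 1/(-4275900 + (-161 - 318276)) = 1/(-4275900 - 318437) = 1/(-4594337) = -1/4594337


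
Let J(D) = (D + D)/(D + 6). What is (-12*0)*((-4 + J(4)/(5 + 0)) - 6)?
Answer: 0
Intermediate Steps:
J(D) = 2*D/(6 + D) (J(D) = (2*D)/(6 + D) = 2*D/(6 + D))
(-12*0)*((-4 + J(4)/(5 + 0)) - 6) = (-12*0)*((-4 + (2*4/(6 + 4))/(5 + 0)) - 6) = 0*((-4 + (2*4/10)/5) - 6) = 0*((-4 + (2*4*(⅒))*(⅕)) - 6) = 0*((-4 + (⅘)*(⅕)) - 6) = 0*((-4 + 4/25) - 6) = 0*(-96/25 - 6) = 0*(-246/25) = 0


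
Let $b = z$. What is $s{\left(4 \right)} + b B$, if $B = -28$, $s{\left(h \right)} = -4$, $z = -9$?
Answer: $248$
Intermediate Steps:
$b = -9$
$s{\left(4 \right)} + b B = -4 - -252 = -4 + 252 = 248$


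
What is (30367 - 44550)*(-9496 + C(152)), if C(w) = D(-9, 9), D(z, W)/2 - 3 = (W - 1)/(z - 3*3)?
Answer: 1211483494/9 ≈ 1.3461e+8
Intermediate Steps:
D(z, W) = 6 + 2*(-1 + W)/(-9 + z) (D(z, W) = 6 + 2*((W - 1)/(z - 3*3)) = 6 + 2*((-1 + W)/(z - 9)) = 6 + 2*((-1 + W)/(-9 + z)) = 6 + 2*(-1 + W)/(-9 + z))
C(w) = 46/9 (C(w) = 2*(-28 + 9 + 3*(-9))/(-9 - 9) = 2*(-28 + 9 - 27)/(-18) = 2*(-1/18)*(-46) = 46/9)
(30367 - 44550)*(-9496 + C(152)) = (30367 - 44550)*(-9496 + 46/9) = -14183*(-85418/9) = 1211483494/9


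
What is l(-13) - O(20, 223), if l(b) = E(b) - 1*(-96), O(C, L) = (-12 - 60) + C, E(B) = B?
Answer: 135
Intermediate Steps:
O(C, L) = -72 + C
l(b) = 96 + b (l(b) = b - 1*(-96) = b + 96 = 96 + b)
l(-13) - O(20, 223) = (96 - 13) - (-72 + 20) = 83 - 1*(-52) = 83 + 52 = 135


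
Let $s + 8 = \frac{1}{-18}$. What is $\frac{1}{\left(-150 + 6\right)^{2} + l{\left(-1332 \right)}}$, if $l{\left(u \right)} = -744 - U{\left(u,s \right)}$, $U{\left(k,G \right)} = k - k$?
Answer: $\frac{1}{19992} \approx 5.002 \cdot 10^{-5}$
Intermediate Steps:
$s = - \frac{145}{18}$ ($s = -8 + \frac{1}{-18} = -8 - \frac{1}{18} = - \frac{145}{18} \approx -8.0556$)
$U{\left(k,G \right)} = 0$
$l{\left(u \right)} = -744$ ($l{\left(u \right)} = -744 - 0 = -744 + 0 = -744$)
$\frac{1}{\left(-150 + 6\right)^{2} + l{\left(-1332 \right)}} = \frac{1}{\left(-150 + 6\right)^{2} - 744} = \frac{1}{\left(-144\right)^{2} - 744} = \frac{1}{20736 - 744} = \frac{1}{19992}$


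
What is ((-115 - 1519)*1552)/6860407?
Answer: -2535968/6860407 ≈ -0.36965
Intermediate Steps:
((-115 - 1519)*1552)/6860407 = -1634*1552*(1/6860407) = -2535968*1/6860407 = -2535968/6860407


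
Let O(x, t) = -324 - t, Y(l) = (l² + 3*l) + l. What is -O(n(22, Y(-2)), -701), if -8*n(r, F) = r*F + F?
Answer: -377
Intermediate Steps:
Y(l) = l² + 4*l
n(r, F) = -F/8 - F*r/8 (n(r, F) = -(r*F + F)/8 = -(F*r + F)/8 = -(F + F*r)/8 = -F/8 - F*r/8)
-O(n(22, Y(-2)), -701) = -(-324 - 1*(-701)) = -(-324 + 701) = -1*377 = -377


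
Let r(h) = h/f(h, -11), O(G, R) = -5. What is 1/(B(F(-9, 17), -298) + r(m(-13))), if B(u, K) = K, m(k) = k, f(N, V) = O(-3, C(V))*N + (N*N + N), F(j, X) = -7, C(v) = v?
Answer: -17/5067 ≈ -0.0033550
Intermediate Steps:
f(N, V) = N**2 - 4*N (f(N, V) = -5*N + (N*N + N) = -5*N + (N**2 + N) = -5*N + (N + N**2) = N**2 - 4*N)
r(h) = 1/(-4 + h) (r(h) = h/((h*(-4 + h))) = h*(1/(h*(-4 + h))) = 1/(-4 + h))
1/(B(F(-9, 17), -298) + r(m(-13))) = 1/(-298 + 1/(-4 - 13)) = 1/(-298 + 1/(-17)) = 1/(-298 - 1/17) = 1/(-5067/17) = -17/5067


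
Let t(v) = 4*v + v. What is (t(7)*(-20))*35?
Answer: -24500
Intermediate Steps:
t(v) = 5*v
(t(7)*(-20))*35 = ((5*7)*(-20))*35 = (35*(-20))*35 = -700*35 = -24500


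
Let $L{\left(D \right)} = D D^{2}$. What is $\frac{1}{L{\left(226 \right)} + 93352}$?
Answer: $\frac{1}{11636528} \approx 8.5936 \cdot 10^{-8}$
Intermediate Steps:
$L{\left(D \right)} = D^{3}$
$\frac{1}{L{\left(226 \right)} + 93352} = \frac{1}{226^{3} + 93352} = \frac{1}{11543176 + 93352} = \frac{1}{11636528}$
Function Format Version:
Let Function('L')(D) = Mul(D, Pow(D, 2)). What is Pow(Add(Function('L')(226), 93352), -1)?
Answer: Rational(1, 11636528) ≈ 8.5936e-8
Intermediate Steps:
Function('L')(D) = Pow(D, 3)
Pow(Add(Function('L')(226), 93352), -1) = Pow(Add(Pow(226, 3), 93352), -1) = Pow(Add(11543176, 93352), -1) = Pow(11636528, -1) = Rational(1, 11636528)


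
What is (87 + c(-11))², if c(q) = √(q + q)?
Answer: (87 + I*√22)² ≈ 7547.0 + 816.13*I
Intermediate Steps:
c(q) = √2*√q (c(q) = √(2*q) = √2*√q)
(87 + c(-11))² = (87 + √2*√(-11))² = (87 + √2*(I*√11))² = (87 + I*√22)²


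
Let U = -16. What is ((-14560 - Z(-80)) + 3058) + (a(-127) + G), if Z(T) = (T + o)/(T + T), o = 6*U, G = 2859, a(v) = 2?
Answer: -86421/10 ≈ -8642.1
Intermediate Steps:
o = -96 (o = 6*(-16) = -96)
Z(T) = (-96 + T)/(2*T) (Z(T) = (T - 96)/(T + T) = (-96 + T)/((2*T)) = (-96 + T)*(1/(2*T)) = (-96 + T)/(2*T))
((-14560 - Z(-80)) + 3058) + (a(-127) + G) = ((-14560 - (-96 - 80)/(2*(-80))) + 3058) + (2 + 2859) = ((-14560 - (-1)*(-176)/(2*80)) + 3058) + 2861 = ((-14560 - 1*11/10) + 3058) + 2861 = ((-14560 - 11/10) + 3058) + 2861 = (-145611/10 + 3058) + 2861 = -115031/10 + 2861 = -86421/10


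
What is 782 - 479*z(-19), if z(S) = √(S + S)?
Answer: 782 - 479*I*√38 ≈ 782.0 - 2952.8*I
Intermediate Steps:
z(S) = √2*√S (z(S) = √(2*S) = √2*√S)
782 - 479*z(-19) = 782 - 479*√2*√(-19) = 782 - 479*√2*I*√19 = 782 - 479*I*√38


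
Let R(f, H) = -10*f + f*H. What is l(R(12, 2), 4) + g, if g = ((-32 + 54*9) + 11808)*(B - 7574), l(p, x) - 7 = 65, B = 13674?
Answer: 74798272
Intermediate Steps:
R(f, H) = -10*f + H*f
l(p, x) = 72 (l(p, x) = 7 + 65 = 72)
g = 74798200 (g = ((-32 + 54*9) + 11808)*(13674 - 7574) = ((-32 + 486) + 11808)*6100 = (454 + 11808)*6100 = 12262*6100 = 74798200)
l(R(12, 2), 4) + g = 72 + 74798200 = 74798272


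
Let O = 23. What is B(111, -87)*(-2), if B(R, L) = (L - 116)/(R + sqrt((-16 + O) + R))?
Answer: 45066/12203 - 406*sqrt(118)/12203 ≈ 3.3316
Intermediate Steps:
B(R, L) = (-116 + L)/(R + sqrt(7 + R)) (B(R, L) = (L - 116)/(R + sqrt((-16 + 23) + R)) = (-116 + L)/(R + sqrt(7 + R)))
B(111, -87)*(-2) = ((-116 - 87)/(111 + sqrt(7 + 111)))*(-2) = (-203/(111 + sqrt(118)))*(-2) = -203/(111 + sqrt(118))*(-2) = 406/(111 + sqrt(118))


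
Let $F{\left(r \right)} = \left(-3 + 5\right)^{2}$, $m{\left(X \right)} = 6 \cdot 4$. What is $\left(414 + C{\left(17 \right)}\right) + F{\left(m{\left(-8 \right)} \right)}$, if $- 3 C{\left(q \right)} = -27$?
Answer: $427$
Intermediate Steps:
$m{\left(X \right)} = 24$
$F{\left(r \right)} = 4$ ($F{\left(r \right)} = 2^{2} = 4$)
$C{\left(q \right)} = 9$ ($C{\left(q \right)} = \left(- \frac{1}{3}\right) \left(-27\right) = 9$)
$\left(414 + C{\left(17 \right)}\right) + F{\left(m{\left(-8 \right)} \right)} = \left(414 + 9\right) + 4 = 423 + 4 = 427$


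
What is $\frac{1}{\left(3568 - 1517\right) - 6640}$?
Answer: $- \frac{1}{4589} \approx -0.00021791$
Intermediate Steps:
$\frac{1}{\left(3568 - 1517\right) - 6640} = \frac{1}{2051 - 6640} = \frac{1}{-4589} = - \frac{1}{4589}$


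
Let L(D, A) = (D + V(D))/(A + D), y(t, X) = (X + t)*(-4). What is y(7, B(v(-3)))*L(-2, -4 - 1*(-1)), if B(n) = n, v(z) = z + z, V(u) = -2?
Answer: -16/5 ≈ -3.2000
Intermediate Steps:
v(z) = 2*z
y(t, X) = -4*X - 4*t
L(D, A) = (-2 + D)/(A + D) (L(D, A) = (D - 2)/(A + D) = (-2 + D)/(A + D))
y(7, B(v(-3)))*L(-2, -4 - 1*(-1)) = (-8*(-3) - 4*7)*((-2 - 2)/((-4 - 1*(-1)) - 2)) = (-4*(-6) - 28)*(-4/((-4 + 1) - 2)) = (24 - 28)*(-4/(-3 - 2)) = -4*(-4)/(-5) = -(-4)*(-4)/5 = -4*⅘ = -16/5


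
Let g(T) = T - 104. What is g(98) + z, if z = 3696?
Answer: 3690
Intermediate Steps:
g(T) = -104 + T
g(98) + z = (-104 + 98) + 3696 = -6 + 3696 = 3690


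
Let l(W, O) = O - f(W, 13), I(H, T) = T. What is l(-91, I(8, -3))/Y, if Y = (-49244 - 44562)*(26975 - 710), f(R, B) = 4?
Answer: 7/2463814590 ≈ 2.8411e-9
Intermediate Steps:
l(W, O) = -4 + O (l(W, O) = O - 1*4 = O - 4 = -4 + O)
Y = -2463814590 (Y = -93806*26265 = -2463814590)
l(-91, I(8, -3))/Y = (-4 - 3)/(-2463814590) = -7*(-1/2463814590) = 7/2463814590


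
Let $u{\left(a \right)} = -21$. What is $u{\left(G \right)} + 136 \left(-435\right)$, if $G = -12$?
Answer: $-59181$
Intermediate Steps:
$u{\left(G \right)} + 136 \left(-435\right) = -21 + 136 \left(-435\right) = -21 - 59160 = -59181$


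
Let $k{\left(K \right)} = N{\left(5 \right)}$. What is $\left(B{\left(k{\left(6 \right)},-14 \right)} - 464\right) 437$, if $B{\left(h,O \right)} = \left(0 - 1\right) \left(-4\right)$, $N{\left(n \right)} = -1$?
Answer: $-201020$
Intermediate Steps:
$k{\left(K \right)} = -1$
$B{\left(h,O \right)} = 4$ ($B{\left(h,O \right)} = \left(-1\right) \left(-4\right) = 4$)
$\left(B{\left(k{\left(6 \right)},-14 \right)} - 464\right) 437 = \left(4 - 464\right) 437 = \left(-460\right) 437 = -201020$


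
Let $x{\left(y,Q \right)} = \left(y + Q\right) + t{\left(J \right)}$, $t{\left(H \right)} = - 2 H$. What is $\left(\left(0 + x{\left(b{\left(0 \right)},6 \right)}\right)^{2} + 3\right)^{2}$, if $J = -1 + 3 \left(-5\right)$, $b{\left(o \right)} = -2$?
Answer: $1687401$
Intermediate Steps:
$J = -16$ ($J = -1 - 15 = -16$)
$x{\left(y,Q \right)} = 32 + Q + y$ ($x{\left(y,Q \right)} = \left(y + Q\right) - -32 = \left(Q + y\right) + 32 = 32 + Q + y$)
$\left(\left(0 + x{\left(b{\left(0 \right)},6 \right)}\right)^{2} + 3\right)^{2} = \left(\left(0 + \left(32 + 6 - 2\right)\right)^{2} + 3\right)^{2} = \left(\left(0 + 36\right)^{2} + 3\right)^{2} = \left(36^{2} + 3\right)^{2} = \left(1296 + 3\right)^{2} = 1299^{2} = 1687401$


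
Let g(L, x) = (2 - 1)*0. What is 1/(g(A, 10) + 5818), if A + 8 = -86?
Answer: 1/5818 ≈ 0.00017188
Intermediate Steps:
A = -94 (A = -8 - 86 = -94)
g(L, x) = 0 (g(L, x) = 1*0 = 0)
1/(g(A, 10) + 5818) = 1/(0 + 5818) = 1/5818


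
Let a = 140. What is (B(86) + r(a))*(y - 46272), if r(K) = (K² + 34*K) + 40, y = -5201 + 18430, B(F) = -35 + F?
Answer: -807934393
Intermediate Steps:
y = 13229
r(K) = 40 + K² + 34*K
(B(86) + r(a))*(y - 46272) = ((-35 + 86) + (40 + 140² + 34*140))*(13229 - 46272) = (51 + (40 + 19600 + 4760))*(-33043) = (51 + 24400)*(-33043) = 24451*(-33043) = -807934393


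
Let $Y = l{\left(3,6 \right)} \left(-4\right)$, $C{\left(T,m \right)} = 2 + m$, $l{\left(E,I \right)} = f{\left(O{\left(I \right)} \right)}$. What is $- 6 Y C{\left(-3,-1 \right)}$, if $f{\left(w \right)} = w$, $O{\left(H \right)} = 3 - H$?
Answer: $-72$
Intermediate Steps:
$l{\left(E,I \right)} = 3 - I$
$Y = 12$ ($Y = \left(3 - 6\right) \left(-4\right) = \left(-3\right) \left(-4\right) = 12$)
$- 6 Y C{\left(-3,-1 \right)} = \left(-6\right) 12 \left(2 - 1\right) = \left(-72\right) 1 = -72$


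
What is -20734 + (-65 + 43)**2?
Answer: -20250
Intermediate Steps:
-20734 + (-65 + 43)**2 = -20734 + (-22)**2 = -20734 + 484 = -20250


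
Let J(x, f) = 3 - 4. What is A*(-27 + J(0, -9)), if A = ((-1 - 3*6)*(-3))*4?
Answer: -6384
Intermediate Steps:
J(x, f) = -1
A = 228 (A = ((-1 - 1*18)*(-3))*4 = ((-1 - 18)*(-3))*4 = -19*(-3)*4 = 57*4 = 228)
A*(-27 + J(0, -9)) = 228*(-27 - 1) = 228*(-28) = -6384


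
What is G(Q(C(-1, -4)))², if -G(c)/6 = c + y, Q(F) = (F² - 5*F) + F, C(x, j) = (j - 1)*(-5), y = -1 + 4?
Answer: 10036224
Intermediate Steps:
y = 3
C(x, j) = 5 - 5*j (C(x, j) = (-1 + j)*(-5) = 5 - 5*j)
Q(F) = F² - 4*F
G(c) = -18 - 6*c (G(c) = -6*(c + 3) = -6*(3 + c) = -18 - 6*c)
G(Q(C(-1, -4)))² = (-18 - 6*(5 - 5*(-4))*(-4 + (5 - 5*(-4))))² = (-18 - 6*(5 + 20)*(-4 + (5 + 20)))² = (-18 - 150*(-4 + 25))² = (-18 - 150*21)² = (-18 - 6*525)² = (-18 - 3150)² = (-3168)² = 10036224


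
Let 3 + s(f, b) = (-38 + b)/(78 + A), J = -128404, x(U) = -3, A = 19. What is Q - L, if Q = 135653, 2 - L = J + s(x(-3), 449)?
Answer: 703079/97 ≈ 7248.2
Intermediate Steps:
s(f, b) = -329/97 + b/97 (s(f, b) = -3 + (-38 + b)/(78 + 19) = -3 + (-38 + b)/97 = -3 + (-38 + b)*(1/97) = -3 + (-38/97 + b/97) = -329/97 + b/97)
L = 12455262/97 (L = 2 - (-128404 + (-329/97 + (1/97)*449)) = 2 - (-128404 + (-329/97 + 449/97)) = 2 - (-128404 + 120/97) = 2 - 1*(-12455068/97) = 2 + 12455068/97 = 12455262/97 ≈ 1.2840e+5)
Q - L = 135653 - 1*12455262/97 = 135653 - 12455262/97 = 703079/97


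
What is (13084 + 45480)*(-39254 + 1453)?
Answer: -2213777764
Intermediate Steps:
(13084 + 45480)*(-39254 + 1453) = 58564*(-37801) = -2213777764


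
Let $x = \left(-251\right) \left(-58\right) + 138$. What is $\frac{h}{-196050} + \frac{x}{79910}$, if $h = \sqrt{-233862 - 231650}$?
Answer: $\frac{7348}{39955} - \frac{i \sqrt{116378}}{98025} \approx 0.18391 - 0.0034802 i$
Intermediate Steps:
$h = 2 i \sqrt{116378}$ ($h = \sqrt{-465512} = 2 i \sqrt{116378} \approx 682.28 i$)
$x = 14696$ ($x = 14558 + 138 = 14696$)
$\frac{h}{-196050} + \frac{x}{79910} = \frac{2 i \sqrt{116378}}{-196050} + \frac{14696}{79910} = 2 i \sqrt{116378} \left(- \frac{1}{196050}\right) + 14696 \cdot \frac{1}{79910} = - \frac{i \sqrt{116378}}{98025} + \frac{7348}{39955} = \frac{7348}{39955} - \frac{i \sqrt{116378}}{98025}$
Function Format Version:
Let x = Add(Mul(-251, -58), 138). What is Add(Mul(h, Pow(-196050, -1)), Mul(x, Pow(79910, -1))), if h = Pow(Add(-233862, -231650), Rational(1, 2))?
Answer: Add(Rational(7348, 39955), Mul(Rational(-1, 98025), I, Pow(116378, Rational(1, 2)))) ≈ Add(0.18391, Mul(-0.0034802, I))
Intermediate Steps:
h = Mul(2, I, Pow(116378, Rational(1, 2))) (h = Pow(-465512, Rational(1, 2)) = Mul(2, I, Pow(116378, Rational(1, 2))) ≈ Mul(682.28, I))
x = 14696 (x = Add(14558, 138) = 14696)
Add(Mul(h, Pow(-196050, -1)), Mul(x, Pow(79910, -1))) = Add(Mul(Mul(2, I, Pow(116378, Rational(1, 2))), Pow(-196050, -1)), Mul(14696, Pow(79910, -1))) = Add(Mul(Mul(2, I, Pow(116378, Rational(1, 2))), Rational(-1, 196050)), Mul(14696, Rational(1, 79910))) = Add(Mul(Rational(-1, 98025), I, Pow(116378, Rational(1, 2))), Rational(7348, 39955)) = Add(Rational(7348, 39955), Mul(Rational(-1, 98025), I, Pow(116378, Rational(1, 2))))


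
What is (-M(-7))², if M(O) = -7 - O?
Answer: 0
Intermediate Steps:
(-M(-7))² = (-(-7 - 1*(-7)))² = (-(-7 + 7))² = (-1*0)² = 0² = 0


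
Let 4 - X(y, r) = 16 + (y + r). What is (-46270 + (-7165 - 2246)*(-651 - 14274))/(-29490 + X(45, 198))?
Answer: -28082581/5949 ≈ -4720.6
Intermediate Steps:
X(y, r) = -12 - r - y (X(y, r) = 4 - (16 + (y + r)) = 4 - (16 + (r + y)) = 4 - (16 + r + y) = 4 + (-16 - r - y) = -12 - r - y)
(-46270 + (-7165 - 2246)*(-651 - 14274))/(-29490 + X(45, 198)) = (-46270 + (-7165 - 2246)*(-651 - 14274))/(-29490 + (-12 - 1*198 - 1*45)) = (-46270 - 9411*(-14925))/(-29490 + (-12 - 198 - 45)) = (-46270 + 140459175)/(-29490 - 255) = 140412905/(-29745) = 140412905*(-1/29745) = -28082581/5949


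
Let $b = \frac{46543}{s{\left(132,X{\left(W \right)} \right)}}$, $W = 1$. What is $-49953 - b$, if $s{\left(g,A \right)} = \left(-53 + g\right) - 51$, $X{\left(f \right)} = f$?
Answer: $- \frac{206461}{4} \approx -51615.0$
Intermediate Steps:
$s{\left(g,A \right)} = -104 + g$
$b = \frac{6649}{4}$ ($b = \frac{46543}{-104 + 132} = \frac{46543}{28} = 46543 \cdot \frac{1}{28} = \frac{6649}{4} \approx 1662.3$)
$-49953 - b = -49953 - \frac{6649}{4} = - \frac{206461}{4}$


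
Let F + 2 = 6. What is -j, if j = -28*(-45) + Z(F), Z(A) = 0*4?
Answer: -1260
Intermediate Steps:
F = 4 (F = -2 + 6 = 4)
Z(A) = 0
j = 1260 (j = -28*(-45) + 0 = 1260 + 0 = 1260)
-j = -1*1260 = -1260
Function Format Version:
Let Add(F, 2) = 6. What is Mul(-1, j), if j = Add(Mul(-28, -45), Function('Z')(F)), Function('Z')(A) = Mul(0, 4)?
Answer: -1260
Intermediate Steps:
F = 4 (F = Add(-2, 6) = 4)
Function('Z')(A) = 0
j = 1260 (j = Add(Mul(-28, -45), 0) = Add(1260, 0) = 1260)
Mul(-1, j) = Mul(-1, 1260) = -1260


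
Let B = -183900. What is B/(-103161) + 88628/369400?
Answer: 6422967759/3175639450 ≈ 2.0226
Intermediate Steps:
B/(-103161) + 88628/369400 = -183900/(-103161) + 88628/369400 = -183900*(-1/103161) + 88628*(1/369400) = 61300/34387 + 22157/92350 = 6422967759/3175639450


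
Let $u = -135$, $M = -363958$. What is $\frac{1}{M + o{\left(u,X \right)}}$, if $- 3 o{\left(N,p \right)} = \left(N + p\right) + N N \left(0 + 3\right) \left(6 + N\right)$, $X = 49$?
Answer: $\frac{3}{5961287} \approx 5.0325 \cdot 10^{-7}$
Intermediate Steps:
$o{\left(N,p \right)} = - \frac{N}{3} - \frac{p}{3} - \frac{N^{2} \left(18 + 3 N\right)}{3}$ ($o{\left(N,p \right)} = - \frac{\left(N + p\right) + N N \left(0 + 3\right) \left(6 + N\right)}{3} = - \frac{\left(N + p\right) + N^{2} \cdot 3 \left(6 + N\right)}{3} = - \frac{\left(N + p\right) + N^{2} \left(18 + 3 N\right)}{3} = - \frac{N + p + N^{2} \left(18 + 3 N\right)}{3} = - \frac{N}{3} - \frac{p}{3} - \frac{N^{2} \left(18 + 3 N\right)}{3}$)
$\frac{1}{M + o{\left(u,X \right)}} = \frac{1}{-363958 - \left(- \frac{7381211}{3} + 109350\right)} = \frac{1}{-363958 - - \frac{7053161}{3}} = \frac{1}{-363958 + \left(2460375 - 109350 + 45 - \frac{49}{3}\right)} = \frac{1}{-363958 + \frac{7053161}{3}} = \frac{1}{\frac{5961287}{3}} = \frac{3}{5961287}$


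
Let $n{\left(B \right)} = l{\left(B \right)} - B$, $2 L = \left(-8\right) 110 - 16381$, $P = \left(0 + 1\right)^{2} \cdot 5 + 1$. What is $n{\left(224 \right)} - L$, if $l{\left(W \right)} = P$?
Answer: $\frac{16825}{2} \approx 8412.5$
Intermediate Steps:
$P = 6$ ($P = 1^{2} \cdot 5 + 1 = 1 \cdot 5 + 1 = 5 + 1 = 6$)
$L = - \frac{17261}{2}$ ($L = \frac{\left(-8\right) 110 - 16381}{2} = \frac{-880 - 16381}{2} = \frac{1}{2} \left(-17261\right) = - \frac{17261}{2} \approx -8630.5$)
$l{\left(W \right)} = 6$
$n{\left(B \right)} = 6 - B$
$n{\left(224 \right)} - L = \left(6 - 224\right) - - \frac{17261}{2} = \left(6 - 224\right) + \frac{17261}{2} = -218 + \frac{17261}{2} = \frac{16825}{2}$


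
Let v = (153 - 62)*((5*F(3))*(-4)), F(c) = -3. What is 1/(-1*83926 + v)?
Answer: -1/78466 ≈ -1.2744e-5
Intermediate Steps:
v = 5460 (v = (153 - 62)*((5*(-3))*(-4)) = 91*(-15*(-4)) = 91*60 = 5460)
1/(-1*83926 + v) = 1/(-1*83926 + 5460) = 1/(-83926 + 5460) = 1/(-78466) = -1/78466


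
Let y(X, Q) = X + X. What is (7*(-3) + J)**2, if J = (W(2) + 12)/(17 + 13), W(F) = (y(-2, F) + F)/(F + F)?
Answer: 1530169/3600 ≈ 425.05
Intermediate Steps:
y(X, Q) = 2*X
W(F) = (-4 + F)/(2*F) (W(F) = (2*(-2) + F)/(F + F) = (-4 + F)/((2*F)) = (-4 + F)*(1/(2*F)) = (-4 + F)/(2*F))
J = 23/60 (J = ((1/2)*(-4 + 2)/2 + 12)/(17 + 13) = ((1/2)*(1/2)*(-2) + 12)/30 = (-1/2 + 12)*(1/30) = (23/2)*(1/30) = 23/60 ≈ 0.38333)
(7*(-3) + J)**2 = (7*(-3) + 23/60)**2 = (-21 + 23/60)**2 = (-1237/60)**2 = 1530169/3600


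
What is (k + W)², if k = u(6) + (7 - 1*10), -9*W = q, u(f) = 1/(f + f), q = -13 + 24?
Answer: 22201/1296 ≈ 17.130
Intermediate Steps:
q = 11
u(f) = 1/(2*f)
W = -11/9 (W = -⅑*11 = -11/9 ≈ -1.2222)
k = -35/12 (k = (½)/6 + (7 - 1*10) = (½)*(⅙) + (7 - 10) = 1/12 - 3 = -35/12 ≈ -2.9167)
(k + W)² = (-35/12 - 11/9)² = (-149/36)² = 22201/1296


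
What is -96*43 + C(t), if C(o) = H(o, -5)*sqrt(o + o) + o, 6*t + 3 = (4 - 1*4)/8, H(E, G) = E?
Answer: -8257/2 - I/2 ≈ -4128.5 - 0.5*I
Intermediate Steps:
t = -1/2 (t = -1/2 + ((4 - 1*4)/8)/6 = -1/2 + ((4 - 4)*(1/8))/6 = -1/2 + (0*(1/8))/6 = -1/2 + (1/6)*0 = -1/2 + 0 = -1/2 ≈ -0.50000)
C(o) = o + sqrt(2)*o**(3/2) (C(o) = o*sqrt(o + o) + o = o*sqrt(2*o) + o = o*(sqrt(2)*sqrt(o)) + o = sqrt(2)*o**(3/2) + o = o + sqrt(2)*o**(3/2))
-96*43 + C(t) = -96*43 + (-1/2 + sqrt(2)*(-1/2)**(3/2)) = -4128 + (-1/2 + sqrt(2)*(-I*sqrt(2)/4)) = -4128 + (-1/2 - I/2) = -8257/2 - I/2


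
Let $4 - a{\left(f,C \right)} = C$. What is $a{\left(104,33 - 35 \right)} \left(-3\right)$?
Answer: $-18$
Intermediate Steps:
$a{\left(f,C \right)} = 4 - C$
$a{\left(104,33 - 35 \right)} \left(-3\right) = \left(4 - \left(33 - 35\right)\right) \left(-3\right) = \left(4 - -2\right) \left(-3\right) = \left(4 + 2\right) \left(-3\right) = 6 \left(-3\right) = -18$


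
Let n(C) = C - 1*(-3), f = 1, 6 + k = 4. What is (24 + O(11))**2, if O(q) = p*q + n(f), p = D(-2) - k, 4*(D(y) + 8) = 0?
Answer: 1444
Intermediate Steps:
D(y) = -8 (D(y) = -8 + (1/4)*0 = -8 + 0 = -8)
k = -2 (k = -6 + 4 = -2)
n(C) = 3 + C (n(C) = C + 3 = 3 + C)
p = -6 (p = -8 - 1*(-2) = -8 + 2 = -6)
O(q) = 4 - 6*q (O(q) = -6*q + (3 + 1) = -6*q + 4 = 4 - 6*q)
(24 + O(11))**2 = (24 + (4 - 6*11))**2 = (24 + (4 - 66))**2 = (24 - 62)**2 = (-38)**2 = 1444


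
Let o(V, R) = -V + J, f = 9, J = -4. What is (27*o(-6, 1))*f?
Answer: 486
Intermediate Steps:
o(V, R) = -4 - V (o(V, R) = -V - 4 = -4 - V)
(27*o(-6, 1))*f = (27*(-4 - 1*(-6)))*9 = (27*(-4 + 6))*9 = (27*2)*9 = 54*9 = 486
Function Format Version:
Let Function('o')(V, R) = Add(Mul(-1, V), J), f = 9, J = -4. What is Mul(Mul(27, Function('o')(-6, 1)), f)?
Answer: 486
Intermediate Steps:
Function('o')(V, R) = Add(-4, Mul(-1, V)) (Function('o')(V, R) = Add(Mul(-1, V), -4) = Add(-4, Mul(-1, V)))
Mul(Mul(27, Function('o')(-6, 1)), f) = Mul(Mul(27, Add(-4, Mul(-1, -6))), 9) = Mul(Mul(27, Add(-4, 6)), 9) = Mul(Mul(27, 2), 9) = Mul(54, 9) = 486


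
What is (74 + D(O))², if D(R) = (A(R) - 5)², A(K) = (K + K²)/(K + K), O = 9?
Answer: 5476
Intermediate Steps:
A(K) = (K + K²)/(2*K) (A(K) = (K + K²)/((2*K)) = (K + K²)*(1/(2*K)) = (K + K²)/(2*K))
D(R) = (-9/2 + R/2)² (D(R) = ((½ + R/2) - 5)² = (-9/2 + R/2)²)
(74 + D(O))² = (74 + (-9 + 9)²/4)² = (74 + (¼)*0²)² = (74 + (¼)*0)² = (74 + 0)² = 74² = 5476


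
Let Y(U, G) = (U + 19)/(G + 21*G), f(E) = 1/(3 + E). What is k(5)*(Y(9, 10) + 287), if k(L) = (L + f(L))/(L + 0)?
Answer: 80934/275 ≈ 294.31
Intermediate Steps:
Y(U, G) = (19 + U)/(22*G) (Y(U, G) = (19 + U)/((22*G)) = (19 + U)*(1/(22*G)) = (19 + U)/(22*G))
k(L) = (L + 1/(3 + L))/L (k(L) = (L + 1/(3 + L))/(L + 0) = (L + 1/(3 + L))/L)
k(5)*(Y(9, 10) + 287) = ((1 + 5*(3 + 5))/(5*(3 + 5)))*((1/22)*(19 + 9)/10 + 287) = ((1/5)*(1 + 5*8)/8)*((1/22)*(1/10)*28 + 287) = ((1/5)*(1/8)*(1 + 40))*(7/55 + 287) = ((1/5)*(1/8)*41)*(15792/55) = (41/40)*(15792/55) = 80934/275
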